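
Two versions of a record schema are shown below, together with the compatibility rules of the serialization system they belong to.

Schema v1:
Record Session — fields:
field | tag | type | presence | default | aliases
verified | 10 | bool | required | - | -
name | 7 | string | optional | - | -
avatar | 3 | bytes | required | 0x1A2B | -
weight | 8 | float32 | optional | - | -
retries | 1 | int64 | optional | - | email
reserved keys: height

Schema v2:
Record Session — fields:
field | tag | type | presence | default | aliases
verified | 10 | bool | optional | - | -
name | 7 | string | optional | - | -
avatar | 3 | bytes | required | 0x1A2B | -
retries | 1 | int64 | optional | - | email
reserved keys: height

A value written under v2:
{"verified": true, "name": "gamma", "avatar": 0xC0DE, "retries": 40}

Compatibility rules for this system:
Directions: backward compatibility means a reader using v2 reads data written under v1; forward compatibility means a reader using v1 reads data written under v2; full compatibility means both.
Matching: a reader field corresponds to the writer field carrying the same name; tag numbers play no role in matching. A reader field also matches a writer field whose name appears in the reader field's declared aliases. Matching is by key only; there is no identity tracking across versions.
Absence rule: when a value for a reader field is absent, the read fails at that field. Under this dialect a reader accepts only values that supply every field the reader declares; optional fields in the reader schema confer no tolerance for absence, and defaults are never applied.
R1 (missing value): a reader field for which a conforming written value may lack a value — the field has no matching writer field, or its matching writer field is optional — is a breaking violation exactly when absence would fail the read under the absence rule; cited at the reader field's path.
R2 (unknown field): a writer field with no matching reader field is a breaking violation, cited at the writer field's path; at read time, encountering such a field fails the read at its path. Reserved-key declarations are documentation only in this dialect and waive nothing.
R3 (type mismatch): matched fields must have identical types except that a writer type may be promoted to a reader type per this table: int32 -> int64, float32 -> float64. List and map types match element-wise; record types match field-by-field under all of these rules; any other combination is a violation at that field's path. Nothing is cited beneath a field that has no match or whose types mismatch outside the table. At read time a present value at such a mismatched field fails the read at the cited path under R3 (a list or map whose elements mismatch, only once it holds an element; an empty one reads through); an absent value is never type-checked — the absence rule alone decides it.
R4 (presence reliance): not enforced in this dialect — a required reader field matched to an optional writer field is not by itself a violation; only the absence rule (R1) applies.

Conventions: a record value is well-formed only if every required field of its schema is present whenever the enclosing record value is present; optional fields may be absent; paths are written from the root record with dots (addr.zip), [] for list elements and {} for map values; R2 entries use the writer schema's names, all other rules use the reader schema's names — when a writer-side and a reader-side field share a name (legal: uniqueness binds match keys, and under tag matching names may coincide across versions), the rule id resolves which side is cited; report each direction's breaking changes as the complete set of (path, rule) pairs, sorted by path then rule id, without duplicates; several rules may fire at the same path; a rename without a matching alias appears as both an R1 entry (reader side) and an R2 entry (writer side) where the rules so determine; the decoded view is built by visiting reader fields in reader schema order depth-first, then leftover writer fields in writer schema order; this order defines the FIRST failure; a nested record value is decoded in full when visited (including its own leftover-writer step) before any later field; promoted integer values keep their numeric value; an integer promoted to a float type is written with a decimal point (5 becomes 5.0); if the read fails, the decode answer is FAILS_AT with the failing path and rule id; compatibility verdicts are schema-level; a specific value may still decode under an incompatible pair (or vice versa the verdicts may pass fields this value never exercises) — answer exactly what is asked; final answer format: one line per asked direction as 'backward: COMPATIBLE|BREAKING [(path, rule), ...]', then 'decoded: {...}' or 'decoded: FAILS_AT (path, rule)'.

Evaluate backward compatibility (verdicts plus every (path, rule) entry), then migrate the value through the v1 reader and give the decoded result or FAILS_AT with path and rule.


in Session below, arrows point writer -> reader
backward for Session (reader v2, writer v1):
  verified: paired with writer verified (bool -> bool; writer required)
  name: paired with writer name (string -> string; writer optional)
  avatar: paired with writer avatar (bytes -> bytes; writer required)
  retries: paired with writer retries (int64 -> int64; writer optional)
  weight (writer side), unknown to reader
  R1 fires at name
  R1 fires at retries
  R2 fires at weight
  backward on Session therefore BREAKING (3)
decoding the Session value with the v1 reader:
  verified := true
  name := "gamma"
  avatar := 0xC0DE
  read fails at weight under R1 (no fill)
  => FAILS_AT (weight, R1)
remaining Session differences; none change what is asked:
  field verified in record Session: required changed to optional -> affects forward compatibility only, which is not asked

backward: BREAKING [(name, R1), (retries, R1), (weight, R2)]; decoded: FAILS_AT (weight, R1)


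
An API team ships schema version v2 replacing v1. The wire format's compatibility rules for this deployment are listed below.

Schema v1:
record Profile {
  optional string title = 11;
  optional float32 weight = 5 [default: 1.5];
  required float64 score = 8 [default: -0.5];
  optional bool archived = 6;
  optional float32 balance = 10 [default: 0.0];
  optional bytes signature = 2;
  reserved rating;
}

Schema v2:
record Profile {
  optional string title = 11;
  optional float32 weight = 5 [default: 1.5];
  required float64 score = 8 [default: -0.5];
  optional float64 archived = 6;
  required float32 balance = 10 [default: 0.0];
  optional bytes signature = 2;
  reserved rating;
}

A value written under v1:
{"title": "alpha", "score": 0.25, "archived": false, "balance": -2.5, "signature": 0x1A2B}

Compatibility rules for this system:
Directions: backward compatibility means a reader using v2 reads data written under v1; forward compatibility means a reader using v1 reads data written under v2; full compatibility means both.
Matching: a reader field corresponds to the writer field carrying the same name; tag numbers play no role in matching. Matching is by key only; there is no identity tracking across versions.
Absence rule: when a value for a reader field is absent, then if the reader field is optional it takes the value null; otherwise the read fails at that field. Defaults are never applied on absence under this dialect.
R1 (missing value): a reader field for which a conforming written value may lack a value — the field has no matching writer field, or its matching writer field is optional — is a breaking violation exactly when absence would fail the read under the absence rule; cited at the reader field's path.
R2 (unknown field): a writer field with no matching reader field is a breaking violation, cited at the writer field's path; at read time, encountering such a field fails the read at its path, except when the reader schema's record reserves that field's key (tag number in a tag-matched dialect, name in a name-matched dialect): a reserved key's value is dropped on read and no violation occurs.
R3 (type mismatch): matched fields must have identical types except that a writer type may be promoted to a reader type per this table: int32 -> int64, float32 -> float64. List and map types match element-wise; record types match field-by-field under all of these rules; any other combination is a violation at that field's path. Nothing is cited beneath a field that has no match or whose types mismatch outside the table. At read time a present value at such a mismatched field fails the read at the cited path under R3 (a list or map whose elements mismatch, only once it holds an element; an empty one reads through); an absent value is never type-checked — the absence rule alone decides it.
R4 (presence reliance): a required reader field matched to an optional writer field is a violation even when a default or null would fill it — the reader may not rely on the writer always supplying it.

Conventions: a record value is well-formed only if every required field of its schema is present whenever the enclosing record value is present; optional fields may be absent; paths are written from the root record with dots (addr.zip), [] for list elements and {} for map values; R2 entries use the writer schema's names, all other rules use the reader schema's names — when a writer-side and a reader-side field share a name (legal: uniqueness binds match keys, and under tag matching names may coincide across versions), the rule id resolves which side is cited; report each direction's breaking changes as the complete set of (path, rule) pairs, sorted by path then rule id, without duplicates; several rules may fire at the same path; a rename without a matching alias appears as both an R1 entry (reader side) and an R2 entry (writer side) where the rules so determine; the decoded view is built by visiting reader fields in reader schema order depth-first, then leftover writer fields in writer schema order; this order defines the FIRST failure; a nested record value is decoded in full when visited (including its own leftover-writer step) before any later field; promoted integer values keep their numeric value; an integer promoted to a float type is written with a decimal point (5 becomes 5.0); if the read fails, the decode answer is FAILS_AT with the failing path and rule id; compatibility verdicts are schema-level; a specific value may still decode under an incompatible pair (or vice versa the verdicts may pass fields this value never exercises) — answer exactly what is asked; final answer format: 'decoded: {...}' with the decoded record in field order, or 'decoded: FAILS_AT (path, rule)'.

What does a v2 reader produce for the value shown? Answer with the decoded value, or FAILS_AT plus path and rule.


arrows below run writer -> reader for Profile
decode walk for Profile under reader schema v2:
  title := "alpha"
  weight := null (absent, optional -> null)
  score := 0.25
  read fails at archived under R3
  => FAILS_AT (archived, R3)
the other Profile changes do not affect what is asked:
  field balance in record Profile: optional changed to required -> changes Profile's schema-level verdicts only — the decode of this value is the same

decoded: FAILS_AT (archived, R3)


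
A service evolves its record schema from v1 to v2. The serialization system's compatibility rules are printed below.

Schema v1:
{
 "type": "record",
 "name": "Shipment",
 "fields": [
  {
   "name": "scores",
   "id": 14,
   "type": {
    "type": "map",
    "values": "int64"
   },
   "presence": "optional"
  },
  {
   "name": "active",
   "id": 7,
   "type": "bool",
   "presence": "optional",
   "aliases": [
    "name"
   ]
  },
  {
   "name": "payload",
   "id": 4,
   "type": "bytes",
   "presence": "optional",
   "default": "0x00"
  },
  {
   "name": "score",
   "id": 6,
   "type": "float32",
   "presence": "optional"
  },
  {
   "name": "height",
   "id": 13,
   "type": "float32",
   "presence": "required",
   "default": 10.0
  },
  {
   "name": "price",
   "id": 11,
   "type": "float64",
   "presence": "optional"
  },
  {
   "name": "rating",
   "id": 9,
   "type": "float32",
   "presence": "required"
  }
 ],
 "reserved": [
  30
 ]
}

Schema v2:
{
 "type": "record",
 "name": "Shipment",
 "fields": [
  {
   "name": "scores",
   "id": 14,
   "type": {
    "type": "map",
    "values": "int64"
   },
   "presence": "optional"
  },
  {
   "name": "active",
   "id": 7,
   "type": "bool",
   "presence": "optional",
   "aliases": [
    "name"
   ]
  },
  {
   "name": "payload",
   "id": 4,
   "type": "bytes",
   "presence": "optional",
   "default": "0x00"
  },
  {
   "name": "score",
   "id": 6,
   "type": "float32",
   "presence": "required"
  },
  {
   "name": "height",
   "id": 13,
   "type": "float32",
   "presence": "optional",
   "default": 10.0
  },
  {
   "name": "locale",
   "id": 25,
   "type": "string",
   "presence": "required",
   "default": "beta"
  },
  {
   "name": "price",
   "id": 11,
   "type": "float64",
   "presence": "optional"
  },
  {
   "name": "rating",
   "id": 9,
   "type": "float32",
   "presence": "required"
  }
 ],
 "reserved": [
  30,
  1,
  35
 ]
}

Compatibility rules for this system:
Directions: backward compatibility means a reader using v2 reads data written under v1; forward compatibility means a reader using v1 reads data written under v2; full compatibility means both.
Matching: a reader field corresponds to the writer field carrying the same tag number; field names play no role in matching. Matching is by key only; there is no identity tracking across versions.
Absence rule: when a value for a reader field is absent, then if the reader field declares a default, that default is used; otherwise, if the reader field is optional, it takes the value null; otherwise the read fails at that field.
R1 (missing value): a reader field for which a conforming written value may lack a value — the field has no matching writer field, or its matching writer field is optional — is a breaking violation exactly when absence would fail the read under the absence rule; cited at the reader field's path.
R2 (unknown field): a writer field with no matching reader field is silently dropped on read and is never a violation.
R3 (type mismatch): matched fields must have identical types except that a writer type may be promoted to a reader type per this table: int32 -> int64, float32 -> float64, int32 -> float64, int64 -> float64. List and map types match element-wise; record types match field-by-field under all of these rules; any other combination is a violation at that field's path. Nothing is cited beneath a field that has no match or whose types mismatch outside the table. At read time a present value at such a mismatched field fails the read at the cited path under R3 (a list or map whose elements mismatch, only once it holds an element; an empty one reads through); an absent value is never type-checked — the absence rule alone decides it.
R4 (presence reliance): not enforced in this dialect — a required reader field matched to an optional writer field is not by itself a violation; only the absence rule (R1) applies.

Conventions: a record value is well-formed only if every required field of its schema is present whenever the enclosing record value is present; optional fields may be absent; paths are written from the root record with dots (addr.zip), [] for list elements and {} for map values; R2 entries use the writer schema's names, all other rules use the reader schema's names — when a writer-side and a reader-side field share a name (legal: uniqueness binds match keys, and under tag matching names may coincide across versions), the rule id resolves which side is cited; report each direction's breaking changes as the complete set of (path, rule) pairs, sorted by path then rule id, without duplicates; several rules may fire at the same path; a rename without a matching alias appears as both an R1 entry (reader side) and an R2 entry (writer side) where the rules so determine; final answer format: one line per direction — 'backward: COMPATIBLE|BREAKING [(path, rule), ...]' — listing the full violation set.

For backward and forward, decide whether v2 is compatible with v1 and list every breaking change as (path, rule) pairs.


backward: BREAKING [(score, R1)]; forward: COMPATIBLE []

each type pair in Shipment: writer, then reader
backward for Shipment (reader v2, writer v1):
  scores: paired with writer scores (map<string, int64> -> map<string, int64>; writer optional)
  active: paired with writer active (bool -> bool; writer optional)
  payload: paired with writer payload (bytes -> bytes; writer optional)
  score: paired with writer score (float32 -> float32; writer optional)
  height: paired with writer height (float32 -> float32; writer required)
  locale has no writer counterpart
  price: paired with writer price (float64 -> float64; writer optional)
  rating: paired with writer rating (float32 -> float32; writer required)
  R1 fires at score
  => 1 violation(s): backward is BREAKING for Shipment
forward for Shipment (reader v1, writer v2):
  scores: paired with writer scores (map<string, int64> -> map<string, int64>; writer optional)
  active: paired with writer active (bool -> bool; writer optional)
  payload: paired with writer payload (bytes -> bytes; writer optional)
  score: paired with writer score (float32 -> float32; writer required)
  height: paired with writer height (float32 -> float32; writer optional)
  price: paired with writer price (float64 -> float64; writer optional)
  rating: paired with writer rating (float32 -> float32; writer required)
  writer locale: unknown to reader
  => no violations; forward on Shipment: COMPATIBLE


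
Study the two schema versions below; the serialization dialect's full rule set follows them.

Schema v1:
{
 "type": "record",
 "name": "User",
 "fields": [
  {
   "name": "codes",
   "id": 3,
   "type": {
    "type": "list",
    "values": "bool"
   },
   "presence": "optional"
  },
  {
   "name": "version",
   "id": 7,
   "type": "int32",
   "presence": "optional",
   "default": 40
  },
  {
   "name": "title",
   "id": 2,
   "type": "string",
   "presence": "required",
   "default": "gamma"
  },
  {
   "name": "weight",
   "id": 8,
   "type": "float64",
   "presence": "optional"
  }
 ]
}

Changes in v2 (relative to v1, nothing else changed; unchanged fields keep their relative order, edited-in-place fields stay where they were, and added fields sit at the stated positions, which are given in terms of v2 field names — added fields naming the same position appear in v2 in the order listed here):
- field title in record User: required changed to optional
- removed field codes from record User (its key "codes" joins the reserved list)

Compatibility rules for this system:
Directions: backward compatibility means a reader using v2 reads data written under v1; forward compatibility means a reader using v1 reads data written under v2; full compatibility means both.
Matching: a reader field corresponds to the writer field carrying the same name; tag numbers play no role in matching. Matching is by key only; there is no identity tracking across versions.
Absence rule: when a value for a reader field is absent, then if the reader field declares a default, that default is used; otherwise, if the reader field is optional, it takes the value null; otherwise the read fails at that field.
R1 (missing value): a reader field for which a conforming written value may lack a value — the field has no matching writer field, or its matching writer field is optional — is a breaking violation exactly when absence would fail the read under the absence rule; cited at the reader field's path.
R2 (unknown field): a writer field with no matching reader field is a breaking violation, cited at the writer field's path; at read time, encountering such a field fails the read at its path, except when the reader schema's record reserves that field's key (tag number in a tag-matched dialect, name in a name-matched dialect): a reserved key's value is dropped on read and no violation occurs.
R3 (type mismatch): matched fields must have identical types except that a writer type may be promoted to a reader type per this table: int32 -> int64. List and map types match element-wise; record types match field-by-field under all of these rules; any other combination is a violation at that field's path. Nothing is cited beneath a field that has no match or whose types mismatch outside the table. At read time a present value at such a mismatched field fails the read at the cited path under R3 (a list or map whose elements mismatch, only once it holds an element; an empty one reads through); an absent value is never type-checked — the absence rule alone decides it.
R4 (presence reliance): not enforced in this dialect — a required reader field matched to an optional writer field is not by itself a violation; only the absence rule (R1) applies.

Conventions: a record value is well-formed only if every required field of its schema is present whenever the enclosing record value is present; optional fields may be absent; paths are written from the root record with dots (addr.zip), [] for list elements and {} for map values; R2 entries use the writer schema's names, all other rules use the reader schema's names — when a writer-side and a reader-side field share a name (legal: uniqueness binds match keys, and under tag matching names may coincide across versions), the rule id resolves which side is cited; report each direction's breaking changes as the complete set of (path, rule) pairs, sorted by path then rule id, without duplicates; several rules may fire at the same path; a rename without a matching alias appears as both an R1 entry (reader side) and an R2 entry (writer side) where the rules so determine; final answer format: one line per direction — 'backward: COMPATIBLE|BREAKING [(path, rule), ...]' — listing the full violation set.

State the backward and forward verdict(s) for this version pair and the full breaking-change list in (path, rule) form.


backward: COMPATIBLE []; forward: COMPATIBLE []

in User below, arrows point writer -> reader
backward pass over User, reader schema v2, writer schema v1:
  int32 -> int32, writer optional: version aligns to version
  string -> string, writer required: title aligns to title
  float64 -> float64, writer optional: weight aligns to weight
  writer codes: unknown to reader
  => no violations; backward on User: COMPATIBLE
forward pass over User, reader schema v1, writer schema v2:
  codes: no writer match
  int32 -> int32, writer optional: version aligns to version
  string -> string, writer optional: title aligns to title
  float64 -> float64, writer optional: weight aligns to weight
  => no violations; forward on User: COMPATIBLE


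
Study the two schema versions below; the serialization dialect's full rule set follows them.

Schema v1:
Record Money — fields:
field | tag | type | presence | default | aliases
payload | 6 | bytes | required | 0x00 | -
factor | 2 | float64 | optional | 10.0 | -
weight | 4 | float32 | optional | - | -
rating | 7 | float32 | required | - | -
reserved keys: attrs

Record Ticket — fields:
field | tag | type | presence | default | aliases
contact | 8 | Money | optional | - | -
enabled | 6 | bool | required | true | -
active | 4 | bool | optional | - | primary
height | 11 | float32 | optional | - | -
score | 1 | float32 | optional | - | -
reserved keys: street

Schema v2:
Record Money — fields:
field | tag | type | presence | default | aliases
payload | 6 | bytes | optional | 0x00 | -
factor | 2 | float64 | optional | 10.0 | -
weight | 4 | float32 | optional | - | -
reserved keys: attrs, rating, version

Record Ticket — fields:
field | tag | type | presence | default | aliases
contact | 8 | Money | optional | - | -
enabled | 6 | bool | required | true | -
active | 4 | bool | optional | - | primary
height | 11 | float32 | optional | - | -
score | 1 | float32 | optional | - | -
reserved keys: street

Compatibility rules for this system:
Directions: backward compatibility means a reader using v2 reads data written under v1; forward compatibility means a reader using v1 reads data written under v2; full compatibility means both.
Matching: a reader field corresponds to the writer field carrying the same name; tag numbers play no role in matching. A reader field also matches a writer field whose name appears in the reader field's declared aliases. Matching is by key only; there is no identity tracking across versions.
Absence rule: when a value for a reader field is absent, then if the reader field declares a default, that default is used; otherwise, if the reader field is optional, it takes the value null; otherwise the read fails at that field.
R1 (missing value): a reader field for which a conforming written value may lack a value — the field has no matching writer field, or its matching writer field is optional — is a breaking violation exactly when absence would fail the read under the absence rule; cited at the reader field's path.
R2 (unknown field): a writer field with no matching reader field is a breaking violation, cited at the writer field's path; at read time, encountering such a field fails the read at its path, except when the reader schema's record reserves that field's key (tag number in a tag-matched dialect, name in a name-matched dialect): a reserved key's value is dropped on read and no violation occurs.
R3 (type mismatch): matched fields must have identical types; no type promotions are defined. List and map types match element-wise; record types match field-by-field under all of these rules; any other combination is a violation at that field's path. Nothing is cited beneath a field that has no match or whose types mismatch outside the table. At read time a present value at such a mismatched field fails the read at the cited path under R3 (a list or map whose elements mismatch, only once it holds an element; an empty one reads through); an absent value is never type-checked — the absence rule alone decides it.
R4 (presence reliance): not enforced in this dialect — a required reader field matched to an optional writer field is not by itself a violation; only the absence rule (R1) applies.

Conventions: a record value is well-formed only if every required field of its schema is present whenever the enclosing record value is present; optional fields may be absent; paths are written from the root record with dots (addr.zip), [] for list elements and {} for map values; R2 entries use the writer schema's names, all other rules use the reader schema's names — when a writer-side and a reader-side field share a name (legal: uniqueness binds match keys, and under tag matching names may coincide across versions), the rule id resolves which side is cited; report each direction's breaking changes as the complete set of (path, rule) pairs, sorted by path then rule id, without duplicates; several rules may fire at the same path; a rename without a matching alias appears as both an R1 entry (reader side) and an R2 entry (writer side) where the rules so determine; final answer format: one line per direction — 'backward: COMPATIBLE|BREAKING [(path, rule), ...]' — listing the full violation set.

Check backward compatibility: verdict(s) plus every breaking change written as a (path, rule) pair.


each type pair in Ticket: writer, then reader
backward for Ticket (reader v2, writer v1):
  contact: Money -> Money, writer optional; from contact
  enabled: bool -> bool, writer required; from enabled
  active: bool -> bool, writer optional; from active
  height: float32 -> float32, writer optional; from height
  score: float32 -> float32, writer optional; from score
  contact.payload: bytes -> bytes, writer required; from contact.payload
  contact.factor: float64 -> float64, writer optional; from contact.factor
  contact.weight: float32 -> float32, writer optional; from contact.weight
  writer field contact.rating has no reader counterpart
  => backward verdict for Ticket: COMPATIBLE, no violations
diffs on Ticket not affecting the asked answer:
  removed field rating from record Money (its key "rating" joins the reserved list) -> its effect on Ticket is confined to the forward direction, not asked
  field payload in record Money: required changed to optional -> fires no rule on Ticket, leaving the asked answer as it is

backward: COMPATIBLE []


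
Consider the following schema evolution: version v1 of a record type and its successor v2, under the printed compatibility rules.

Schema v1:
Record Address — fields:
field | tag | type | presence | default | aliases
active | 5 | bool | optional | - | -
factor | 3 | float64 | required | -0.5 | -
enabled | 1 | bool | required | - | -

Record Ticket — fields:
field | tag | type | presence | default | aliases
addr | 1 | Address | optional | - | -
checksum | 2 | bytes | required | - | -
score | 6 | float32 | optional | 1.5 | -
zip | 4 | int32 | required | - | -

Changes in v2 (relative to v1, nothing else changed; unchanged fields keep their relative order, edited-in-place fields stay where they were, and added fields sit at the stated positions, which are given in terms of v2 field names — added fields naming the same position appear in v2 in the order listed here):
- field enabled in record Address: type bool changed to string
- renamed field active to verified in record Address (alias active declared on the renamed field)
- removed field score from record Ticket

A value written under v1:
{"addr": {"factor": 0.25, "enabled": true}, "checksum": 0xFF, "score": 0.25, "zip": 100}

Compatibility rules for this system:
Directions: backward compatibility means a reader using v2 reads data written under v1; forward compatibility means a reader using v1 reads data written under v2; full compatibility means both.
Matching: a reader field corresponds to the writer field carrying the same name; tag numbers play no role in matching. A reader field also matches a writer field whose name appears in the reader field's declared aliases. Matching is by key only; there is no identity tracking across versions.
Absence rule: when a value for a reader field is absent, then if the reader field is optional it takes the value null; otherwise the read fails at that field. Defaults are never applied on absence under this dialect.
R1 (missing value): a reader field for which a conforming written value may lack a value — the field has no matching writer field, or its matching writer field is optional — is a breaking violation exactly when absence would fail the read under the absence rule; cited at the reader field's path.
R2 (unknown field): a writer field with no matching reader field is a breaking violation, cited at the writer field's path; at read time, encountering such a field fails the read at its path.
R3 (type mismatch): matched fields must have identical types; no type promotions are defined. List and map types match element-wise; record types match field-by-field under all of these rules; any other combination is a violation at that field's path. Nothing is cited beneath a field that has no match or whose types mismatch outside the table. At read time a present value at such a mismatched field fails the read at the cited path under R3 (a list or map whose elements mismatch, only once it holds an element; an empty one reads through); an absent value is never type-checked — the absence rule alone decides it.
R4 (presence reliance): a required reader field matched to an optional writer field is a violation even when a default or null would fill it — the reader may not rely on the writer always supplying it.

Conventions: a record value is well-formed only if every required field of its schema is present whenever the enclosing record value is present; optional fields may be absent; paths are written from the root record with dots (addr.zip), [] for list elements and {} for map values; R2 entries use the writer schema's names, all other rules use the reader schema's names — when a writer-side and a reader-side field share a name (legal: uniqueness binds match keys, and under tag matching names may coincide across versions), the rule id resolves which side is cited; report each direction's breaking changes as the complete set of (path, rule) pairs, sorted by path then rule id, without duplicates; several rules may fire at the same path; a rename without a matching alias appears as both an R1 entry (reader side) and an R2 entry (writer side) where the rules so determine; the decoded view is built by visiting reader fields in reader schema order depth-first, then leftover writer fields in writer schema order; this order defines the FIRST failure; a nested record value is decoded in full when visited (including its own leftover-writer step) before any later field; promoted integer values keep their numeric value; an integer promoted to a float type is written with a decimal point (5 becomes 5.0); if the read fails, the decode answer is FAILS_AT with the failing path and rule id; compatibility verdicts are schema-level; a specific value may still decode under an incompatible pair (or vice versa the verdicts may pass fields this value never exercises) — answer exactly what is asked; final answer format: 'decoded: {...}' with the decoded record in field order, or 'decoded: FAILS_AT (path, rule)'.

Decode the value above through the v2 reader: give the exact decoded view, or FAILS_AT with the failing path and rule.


decoded: FAILS_AT (addr.enabled, R3)

each type pair in Ticket: writer, then reader
decode walk for Ticket under reader schema v2:
  addr.verified := null (not supplied -> null)
  addr.factor := 0.25
  read fails at addr.enabled under R3
  => FAILS_AT (addr.enabled, R3)
the rest of the Ticket diff is inert for this question:
  renamed field active to verified in record Address (alias active declared on the renamed field) -> affects the rule determinations only; this particular Ticket value decodes identically
  removed field score from record Ticket -> affects the rule determinations only; this particular Ticket value decodes identically


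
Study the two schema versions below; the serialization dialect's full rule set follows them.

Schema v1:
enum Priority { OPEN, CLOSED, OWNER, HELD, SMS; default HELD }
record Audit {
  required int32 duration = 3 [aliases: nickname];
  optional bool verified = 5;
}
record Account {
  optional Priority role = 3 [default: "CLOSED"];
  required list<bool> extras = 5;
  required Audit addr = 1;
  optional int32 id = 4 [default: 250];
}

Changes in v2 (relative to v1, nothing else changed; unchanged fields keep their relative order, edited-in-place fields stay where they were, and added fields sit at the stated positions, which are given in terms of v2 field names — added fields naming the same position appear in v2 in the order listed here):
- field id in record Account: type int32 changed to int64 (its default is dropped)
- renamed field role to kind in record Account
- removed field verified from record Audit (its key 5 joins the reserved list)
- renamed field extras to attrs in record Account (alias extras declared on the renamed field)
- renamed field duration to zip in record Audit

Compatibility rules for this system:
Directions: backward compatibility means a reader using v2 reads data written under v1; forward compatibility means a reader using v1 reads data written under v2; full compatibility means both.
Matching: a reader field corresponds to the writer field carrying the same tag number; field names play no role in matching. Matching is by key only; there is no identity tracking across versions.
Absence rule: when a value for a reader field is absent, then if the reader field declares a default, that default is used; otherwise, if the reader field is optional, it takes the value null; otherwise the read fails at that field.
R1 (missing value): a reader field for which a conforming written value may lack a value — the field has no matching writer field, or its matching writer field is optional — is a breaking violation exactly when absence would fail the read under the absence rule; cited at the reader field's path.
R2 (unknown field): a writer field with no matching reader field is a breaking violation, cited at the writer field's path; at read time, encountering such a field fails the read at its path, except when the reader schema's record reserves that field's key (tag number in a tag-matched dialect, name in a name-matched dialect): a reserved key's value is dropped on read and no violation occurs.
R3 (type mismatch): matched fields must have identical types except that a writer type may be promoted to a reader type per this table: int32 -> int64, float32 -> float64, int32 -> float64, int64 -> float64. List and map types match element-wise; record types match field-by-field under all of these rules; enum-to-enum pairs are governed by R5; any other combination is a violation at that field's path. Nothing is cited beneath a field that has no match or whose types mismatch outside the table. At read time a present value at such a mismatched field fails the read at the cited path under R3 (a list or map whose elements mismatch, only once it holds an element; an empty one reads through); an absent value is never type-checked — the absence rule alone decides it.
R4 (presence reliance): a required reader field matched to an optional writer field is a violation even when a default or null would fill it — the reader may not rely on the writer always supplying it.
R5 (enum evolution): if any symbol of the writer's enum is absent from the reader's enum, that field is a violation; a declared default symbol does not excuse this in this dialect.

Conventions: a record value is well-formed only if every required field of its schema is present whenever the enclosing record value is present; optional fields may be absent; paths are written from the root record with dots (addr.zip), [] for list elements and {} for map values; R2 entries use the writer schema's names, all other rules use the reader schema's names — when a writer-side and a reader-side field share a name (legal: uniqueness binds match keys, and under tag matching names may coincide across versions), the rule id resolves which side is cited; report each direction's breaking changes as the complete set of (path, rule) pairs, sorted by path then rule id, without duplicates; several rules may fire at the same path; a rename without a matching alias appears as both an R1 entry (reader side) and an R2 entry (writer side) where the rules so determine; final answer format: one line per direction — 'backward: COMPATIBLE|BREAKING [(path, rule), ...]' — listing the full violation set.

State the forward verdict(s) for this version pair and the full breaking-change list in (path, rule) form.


forward: BREAKING [(id, R3)]

each type pair in Account: writer, then reader
checking forward for Account: reader v1 against writer v2:
  writer optional, Priority -> Priority: reader role maps from writer kind
  writer required, list<bool> -> list<bool>: reader extras maps from writer attrs
  writer required, Audit -> Audit: reader addr maps from writer addr
  writer optional, int64 -> int32: reader id maps from writer id
  writer required, int32 -> int32: reader addr.duration maps from writer addr.zip
  no writer field matches reader addr.verified
  rule R3 violated at id
  => forward verdict for Account: BREAKING, 1 violation(s)
the rest of the Account diff is inert for this question:
  renamed field role to kind in record Account -> triggers nothing under Account's printed rules — same verdict
  removed field verified from record Audit (its key 5 joins the reserved list) -> triggers nothing under Account's printed rules — same verdict
  renamed field extras to attrs in record Account (alias extras declared on the renamed field) -> triggers nothing under Account's printed rules — same verdict
  renamed field duration to zip in record Audit -> triggers nothing under Account's printed rules — same verdict


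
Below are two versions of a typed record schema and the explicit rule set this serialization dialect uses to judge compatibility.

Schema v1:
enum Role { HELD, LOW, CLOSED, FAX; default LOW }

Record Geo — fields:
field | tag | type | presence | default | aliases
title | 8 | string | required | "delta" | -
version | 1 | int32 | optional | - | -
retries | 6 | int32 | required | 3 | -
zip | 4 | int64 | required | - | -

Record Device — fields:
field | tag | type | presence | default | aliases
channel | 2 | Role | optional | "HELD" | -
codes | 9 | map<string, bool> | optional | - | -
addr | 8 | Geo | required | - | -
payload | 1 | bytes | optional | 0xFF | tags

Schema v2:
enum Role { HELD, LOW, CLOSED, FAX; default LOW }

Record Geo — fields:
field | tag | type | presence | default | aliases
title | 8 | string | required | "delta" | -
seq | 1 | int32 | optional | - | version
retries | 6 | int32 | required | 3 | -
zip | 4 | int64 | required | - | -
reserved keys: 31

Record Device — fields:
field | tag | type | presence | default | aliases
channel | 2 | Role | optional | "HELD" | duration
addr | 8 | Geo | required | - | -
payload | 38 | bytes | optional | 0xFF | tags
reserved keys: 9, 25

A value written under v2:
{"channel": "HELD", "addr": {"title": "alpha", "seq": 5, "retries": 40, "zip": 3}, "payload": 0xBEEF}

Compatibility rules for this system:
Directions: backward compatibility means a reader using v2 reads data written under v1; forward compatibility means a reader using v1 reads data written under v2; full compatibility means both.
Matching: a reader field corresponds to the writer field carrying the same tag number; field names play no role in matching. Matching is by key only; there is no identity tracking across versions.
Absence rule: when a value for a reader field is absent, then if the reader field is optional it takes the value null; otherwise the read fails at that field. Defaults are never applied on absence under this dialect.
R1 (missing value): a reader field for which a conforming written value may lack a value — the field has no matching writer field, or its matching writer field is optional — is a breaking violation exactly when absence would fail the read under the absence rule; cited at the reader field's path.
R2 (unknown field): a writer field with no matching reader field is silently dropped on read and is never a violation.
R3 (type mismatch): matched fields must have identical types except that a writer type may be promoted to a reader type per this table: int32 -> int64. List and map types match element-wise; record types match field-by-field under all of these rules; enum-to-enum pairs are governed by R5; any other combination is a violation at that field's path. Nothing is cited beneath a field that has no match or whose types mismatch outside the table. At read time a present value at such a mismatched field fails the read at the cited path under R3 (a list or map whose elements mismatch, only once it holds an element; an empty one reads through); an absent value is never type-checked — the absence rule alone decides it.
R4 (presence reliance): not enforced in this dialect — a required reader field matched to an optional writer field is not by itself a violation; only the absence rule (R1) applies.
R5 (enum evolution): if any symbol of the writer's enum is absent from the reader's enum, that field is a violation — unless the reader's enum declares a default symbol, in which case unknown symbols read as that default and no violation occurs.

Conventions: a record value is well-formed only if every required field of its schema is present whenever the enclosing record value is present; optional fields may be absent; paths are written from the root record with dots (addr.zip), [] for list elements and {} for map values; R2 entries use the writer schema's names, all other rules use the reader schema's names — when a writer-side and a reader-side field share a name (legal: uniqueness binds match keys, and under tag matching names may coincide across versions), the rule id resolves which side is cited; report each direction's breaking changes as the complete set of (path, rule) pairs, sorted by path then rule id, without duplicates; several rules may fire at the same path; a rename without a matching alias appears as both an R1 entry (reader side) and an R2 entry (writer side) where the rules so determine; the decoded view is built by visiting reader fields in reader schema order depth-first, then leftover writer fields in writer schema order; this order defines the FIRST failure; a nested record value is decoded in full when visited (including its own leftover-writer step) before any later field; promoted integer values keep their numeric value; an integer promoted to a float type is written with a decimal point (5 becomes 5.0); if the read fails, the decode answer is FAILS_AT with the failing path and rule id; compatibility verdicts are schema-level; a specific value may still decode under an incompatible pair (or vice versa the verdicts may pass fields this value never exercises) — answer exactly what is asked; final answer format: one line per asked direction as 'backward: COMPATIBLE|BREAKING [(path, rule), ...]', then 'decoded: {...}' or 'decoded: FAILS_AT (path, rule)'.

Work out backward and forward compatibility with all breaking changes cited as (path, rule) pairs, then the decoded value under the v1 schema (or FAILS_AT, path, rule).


backward: COMPATIBLE []; forward: COMPATIBLE []; decoded: {"channel": "HELD", "codes": null, "addr": {"title": "alpha", "version": 5, "retries": 40, "zip": 3}, "payload": null}

each type pair in Device: writer, then reader
backward for Device (reader v2, writer v1):
  writer optional, Role -> Role: reader channel maps from writer channel
  writer required, Geo -> Geo: reader addr maps from writer addr
  payload has no writer counterpart
  writer field codes has no reader counterpart
  writer field payload has no reader counterpart
  writer required, string -> string: reader addr.title maps from writer addr.title
  writer optional, int32 -> int32: reader addr.seq maps from writer addr.version
  writer required, int32 -> int32: reader addr.retries maps from writer addr.retries
  writer required, int64 -> int64: reader addr.zip maps from writer addr.zip
  nothing fires on Device: backward is COMPATIBLE
forward for Device (reader v1, writer v2):
  writer optional, Role -> Role: reader channel maps from writer channel
  codes has no writer counterpart
  writer required, Geo -> Geo: reader addr maps from writer addr
  payload has no writer counterpart
  writer field payload has no reader counterpart
  writer required, string -> string: reader addr.title maps from writer addr.title
  writer optional, int32 -> int32: reader addr.version maps from writer addr.seq
  writer required, int32 -> int32: reader addr.retries maps from writer addr.retries
  writer required, int64 -> int64: reader addr.zip maps from writer addr.zip
  nothing fires on Device: forward is COMPATIBLE
decode walk for Device under reader schema v1:
  channel := "HELD"
  codes := null (not supplied -> null)
  addr.title := "alpha"
  addr.version := 5 (from writer seq)
  addr.retries := 40
  addr.zip := 3
  payload := null (not supplied -> null)
  writer payload: unmatched, discarded
  => decoded: {"channel": "HELD", "codes": null, "addr": {"title": "alpha", "version": 5, "retries": 40, "zip": 3}, "payload": null}
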